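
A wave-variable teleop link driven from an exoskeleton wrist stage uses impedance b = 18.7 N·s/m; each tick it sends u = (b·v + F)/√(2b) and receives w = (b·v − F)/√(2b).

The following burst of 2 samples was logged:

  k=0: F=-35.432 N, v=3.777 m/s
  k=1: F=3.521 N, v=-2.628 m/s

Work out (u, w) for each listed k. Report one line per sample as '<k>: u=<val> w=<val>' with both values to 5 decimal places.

0: u=5.75547 w=17.34298
1: u=-7.46009 w=-8.61158

k=0: b·v=18.7×3.777=70.62990; √(2b)=6.11555; u=(70.62990+(-35.432))/6.11555=5.75547, w=(70.62990−(-35.432))/6.11555=17.34298
k=1: b·v=18.7×(-2.628)=-49.14360; √(2b)=6.11555; u=(-49.14360+3.521)/6.11555=-7.46009, w=(-49.14360−3.521)/6.11555=-8.61158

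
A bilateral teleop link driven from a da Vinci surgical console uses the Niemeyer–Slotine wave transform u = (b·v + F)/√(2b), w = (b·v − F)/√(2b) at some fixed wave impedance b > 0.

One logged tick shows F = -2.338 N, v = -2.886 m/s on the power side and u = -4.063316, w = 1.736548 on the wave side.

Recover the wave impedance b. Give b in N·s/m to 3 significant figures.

u + w = -2.326768;  u + w = √(2b)·v, so √(2b) = -2.326768/(-2.886) = 0.806226.
b = (√(2b))²/2 = 0.650000/2 = 0.325000.
(Check via u − w = 2F/√(2b): u − w = -5.799864, 2F/√(2b) = -5.799863.)

b = 0.325 N·s/m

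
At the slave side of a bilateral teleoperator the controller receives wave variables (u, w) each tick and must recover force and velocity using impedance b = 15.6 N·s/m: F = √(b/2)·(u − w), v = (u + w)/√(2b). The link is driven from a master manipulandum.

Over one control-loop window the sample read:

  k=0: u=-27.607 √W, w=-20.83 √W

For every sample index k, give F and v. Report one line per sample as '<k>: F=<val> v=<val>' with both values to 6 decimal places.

0: F=-18.927131 v=-8.671614

k=0: u−w=-6.777000, u+w=-48.437000; √(b/2)=2.792848, √(2b)=5.585696; F=2.792848×(-6.777)=-18.927131, v=-48.437000/5.585696=-8.671614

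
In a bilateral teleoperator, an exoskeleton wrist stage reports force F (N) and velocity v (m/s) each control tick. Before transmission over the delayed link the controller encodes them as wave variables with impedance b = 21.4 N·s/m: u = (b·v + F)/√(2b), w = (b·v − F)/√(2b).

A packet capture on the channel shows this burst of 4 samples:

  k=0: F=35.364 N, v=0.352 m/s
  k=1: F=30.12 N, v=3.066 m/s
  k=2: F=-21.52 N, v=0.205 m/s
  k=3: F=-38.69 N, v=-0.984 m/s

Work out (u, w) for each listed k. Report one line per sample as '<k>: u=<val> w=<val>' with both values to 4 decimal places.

0: u=6.5570 w=-4.2541
1: u=14.6331 w=5.4252
2: u=-2.6189 w=3.9600
3: u=-9.1327 w=2.6952

k=0: b·v=21.4×0.352=7.5328; √(2b)=6.5422; u=(7.5328+35.364)/6.5422=6.5570, w=(7.5328−35.364)/6.5422=-4.2541
k=1: b·v=21.4×3.066=65.6124; √(2b)=6.5422; u=(65.6124+30.12)/6.5422=14.6331, w=(65.6124−30.12)/6.5422=5.4252
k=2: b·v=21.4×0.205=4.3870; √(2b)=6.5422; u=(4.3870+(-21.52))/6.5422=-2.6189, w=(4.3870−(-21.52))/6.5422=3.9600
k=3: b·v=21.4×(-0.984)=-21.0576; √(2b)=6.5422; u=(-21.0576+(-38.69))/6.5422=-9.1327, w=(-21.0576−(-38.69))/6.5422=2.6952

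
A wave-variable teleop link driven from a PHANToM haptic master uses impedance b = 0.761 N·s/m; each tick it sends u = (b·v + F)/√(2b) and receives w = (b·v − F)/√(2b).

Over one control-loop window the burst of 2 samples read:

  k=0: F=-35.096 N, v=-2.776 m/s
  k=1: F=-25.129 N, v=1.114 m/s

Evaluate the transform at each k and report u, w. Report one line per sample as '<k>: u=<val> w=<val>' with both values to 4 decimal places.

k=0: b·v=0.761×(-2.776)=-2.1125; √(2b)=1.2337; u=(-2.1125+(-35.096))/1.2337=-30.1603, w=(-2.1125−(-35.096))/1.2337=26.7355
k=1: b·v=0.761×1.114=0.8478; √(2b)=1.2337; u=(0.8478+(-25.129))/1.2337=-19.6817, w=(0.8478−(-25.129))/1.2337=21.0561

0: u=-30.1603 w=26.7355
1: u=-19.6817 w=21.0561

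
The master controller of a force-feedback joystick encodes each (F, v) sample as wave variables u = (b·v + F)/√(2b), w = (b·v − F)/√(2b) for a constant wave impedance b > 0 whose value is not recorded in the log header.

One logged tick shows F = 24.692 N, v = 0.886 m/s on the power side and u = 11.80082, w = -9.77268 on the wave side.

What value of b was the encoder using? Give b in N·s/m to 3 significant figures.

b = 2.62 N·s/m

u + w = 2.02814;  u + w = √(2b)·v, so √(2b) = 2.02814/0.886 = 2.28910.
b = (√(2b))²/2 = 5.23997/2 = 2.61998.
(Check via u − w = 2F/√(2b): u − w = 21.57350, 2F/√(2b) = 21.57357.)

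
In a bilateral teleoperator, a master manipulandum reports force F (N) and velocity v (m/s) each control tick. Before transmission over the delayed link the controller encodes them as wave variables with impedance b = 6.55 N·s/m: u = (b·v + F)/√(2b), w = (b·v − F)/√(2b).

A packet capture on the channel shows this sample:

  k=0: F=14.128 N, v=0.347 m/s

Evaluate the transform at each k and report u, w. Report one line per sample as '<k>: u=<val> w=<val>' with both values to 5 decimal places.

0: u=4.53138 w=-3.27545

k=0: b·v=6.55×0.347=2.27285; √(2b)=3.61939; u=(2.27285+14.128)/3.61939=4.53138, w=(2.27285−14.128)/3.61939=-3.27545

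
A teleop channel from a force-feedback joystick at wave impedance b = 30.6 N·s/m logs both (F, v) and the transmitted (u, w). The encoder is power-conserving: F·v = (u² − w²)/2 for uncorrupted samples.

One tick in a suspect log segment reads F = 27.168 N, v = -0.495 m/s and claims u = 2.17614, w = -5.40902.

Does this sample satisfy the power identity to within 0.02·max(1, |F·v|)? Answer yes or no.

F·v = 27.168×(-0.495) = -13.4482 W.
(u² − w²)/2 = (4.7356 − 29.2575)/2 = -12.2610 W.
|Δ| = 1.1872;  2% of max(1, |F·v|) = 0.2690.

no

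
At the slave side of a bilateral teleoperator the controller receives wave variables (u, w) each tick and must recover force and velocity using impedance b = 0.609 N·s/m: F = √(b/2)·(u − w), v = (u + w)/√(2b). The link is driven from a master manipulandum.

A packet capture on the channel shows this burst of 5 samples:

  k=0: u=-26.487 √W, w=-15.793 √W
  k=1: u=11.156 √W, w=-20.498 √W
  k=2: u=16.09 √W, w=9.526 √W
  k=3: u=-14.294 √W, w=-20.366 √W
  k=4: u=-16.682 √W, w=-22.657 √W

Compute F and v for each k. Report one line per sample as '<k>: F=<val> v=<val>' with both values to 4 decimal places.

0: F=-5.9011 v=-38.3099
1: F=17.4672 v=-8.4648
2: F=3.6221 v=23.2107
3: F=3.3506 v=-31.4054
4: F=3.2971 v=-35.6451

k=0: u−w=-10.6940, u+w=-42.2800; √(b/2)=0.5518, √(2b)=1.1036; F=0.5518×(-10.694)=-5.9011, v=-42.2800/1.1036=-38.3099
k=1: u−w=31.6540, u+w=-9.3420; √(b/2)=0.5518, √(2b)=1.1036; F=0.5518×31.654=17.4672, v=-9.3420/1.1036=-8.4648
k=2: u−w=6.5640, u+w=25.6160; √(b/2)=0.5518, √(2b)=1.1036; F=0.5518×6.564=3.6221, v=25.6160/1.1036=23.2107
k=3: u−w=6.0720, u+w=-34.6600; √(b/2)=0.5518, √(2b)=1.1036; F=0.5518×6.072=3.3506, v=-34.6600/1.1036=-31.4054
k=4: u−w=5.9750, u+w=-39.3390; √(b/2)=0.5518, √(2b)=1.1036; F=0.5518×5.975=3.2971, v=-39.3390/1.1036=-35.6451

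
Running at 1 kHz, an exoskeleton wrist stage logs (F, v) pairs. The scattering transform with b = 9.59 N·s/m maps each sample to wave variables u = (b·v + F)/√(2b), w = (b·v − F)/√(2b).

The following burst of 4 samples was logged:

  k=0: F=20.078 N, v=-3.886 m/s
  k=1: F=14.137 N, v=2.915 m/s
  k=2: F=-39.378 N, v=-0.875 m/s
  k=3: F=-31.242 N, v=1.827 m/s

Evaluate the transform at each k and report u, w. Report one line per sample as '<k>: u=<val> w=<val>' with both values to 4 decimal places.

k=0: b·v=9.59×(-3.886)=-37.2667; √(2b)=4.3795; u=(-37.2667+20.078)/4.3795=-3.9248, w=(-37.2667−20.078)/4.3795=-13.0939
k=1: b·v=9.59×2.915=27.9549; √(2b)=4.3795; u=(27.9549+14.137)/4.3795=9.6111, w=(27.9549−14.137)/4.3795=3.1551
k=2: b·v=9.59×(-0.875)=-8.3912; √(2b)=4.3795; u=(-8.3912+(-39.378))/4.3795=-10.9075, w=(-8.3912−(-39.378))/4.3795=7.0754
k=3: b·v=9.59×1.827=17.5209; √(2b)=4.3795; u=(17.5209+(-31.242))/4.3795=-3.1330, w=(17.5209−(-31.242))/4.3795=11.1344

0: u=-3.9248 w=-13.0939
1: u=9.6111 w=3.1551
2: u=-10.9075 w=7.0754
3: u=-3.1330 w=11.1344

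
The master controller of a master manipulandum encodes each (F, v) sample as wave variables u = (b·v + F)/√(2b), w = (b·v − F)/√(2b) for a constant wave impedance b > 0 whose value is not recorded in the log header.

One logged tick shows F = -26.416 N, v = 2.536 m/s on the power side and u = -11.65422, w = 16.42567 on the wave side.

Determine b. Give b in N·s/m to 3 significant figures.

u + w = 4.7714;  u + w = √(2b)·v, so √(2b) = 4.7714/2.536 = 1.8815.
b = (√(2b))²/2 = 3.5400/2 = 1.7700.
(Check via u − w = 2F/√(2b): u − w = -28.0799, 2F/√(2b) = -28.0799.)

b = 1.77 N·s/m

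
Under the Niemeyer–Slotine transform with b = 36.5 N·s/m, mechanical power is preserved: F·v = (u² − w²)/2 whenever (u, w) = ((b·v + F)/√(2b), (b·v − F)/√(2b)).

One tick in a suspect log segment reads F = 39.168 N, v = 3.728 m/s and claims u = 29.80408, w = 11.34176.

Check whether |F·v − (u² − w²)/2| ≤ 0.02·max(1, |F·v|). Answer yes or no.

no

F·v = 39.168×3.728 = 146.01830 W.
(u² − w²)/2 = (888.28318 − 128.63552)/2 = 379.82383 W.
|Δ| = 233.80553;  2% of max(1, |F·v|) = 2.92037.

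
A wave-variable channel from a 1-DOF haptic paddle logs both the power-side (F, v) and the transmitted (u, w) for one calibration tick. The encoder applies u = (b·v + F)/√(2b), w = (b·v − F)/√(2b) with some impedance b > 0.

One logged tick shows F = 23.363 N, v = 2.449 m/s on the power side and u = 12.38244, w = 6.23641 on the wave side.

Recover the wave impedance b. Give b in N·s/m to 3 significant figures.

u + w = 18.61885;  u + w = √(2b)·v, so √(2b) = 18.61885/2.449 = 7.60263.
b = (√(2b))²/2 = 57.80004/2 = 28.90002.
(Check via u − w = 2F/√(2b): u − w = 6.14603, 2F/√(2b) = 6.14603.)

b = 28.9 N·s/m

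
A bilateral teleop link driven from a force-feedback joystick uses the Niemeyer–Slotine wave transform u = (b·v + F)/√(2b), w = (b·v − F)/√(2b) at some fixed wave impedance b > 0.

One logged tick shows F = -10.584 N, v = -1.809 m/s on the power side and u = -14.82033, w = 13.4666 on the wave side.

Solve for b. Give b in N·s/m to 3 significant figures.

b = 0.28 N·s/m

u + w = -1.35373;  u + w = √(2b)·v, so √(2b) = -1.35373/(-1.809) = 0.74833.
b = (√(2b))²/2 = 0.56000/2 = 0.28000.
(Check via u − w = 2F/√(2b): u − w = -28.28693, 2F/√(2b) = -28.28696.)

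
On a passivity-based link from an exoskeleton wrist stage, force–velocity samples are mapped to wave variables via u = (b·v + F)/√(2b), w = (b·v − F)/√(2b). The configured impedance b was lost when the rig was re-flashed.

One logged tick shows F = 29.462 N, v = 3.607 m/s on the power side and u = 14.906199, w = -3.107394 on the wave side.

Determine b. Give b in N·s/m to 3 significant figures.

u + w = 11.798805;  u + w = √(2b)·v, so √(2b) = 11.798805/3.607 = 3.271085.
b = (√(2b))²/2 = 10.700000/2 = 5.350000.
(Check via u − w = 2F/√(2b): u − w = 18.013593, 2F/√(2b) = 18.013593.)

b = 5.35 N·s/m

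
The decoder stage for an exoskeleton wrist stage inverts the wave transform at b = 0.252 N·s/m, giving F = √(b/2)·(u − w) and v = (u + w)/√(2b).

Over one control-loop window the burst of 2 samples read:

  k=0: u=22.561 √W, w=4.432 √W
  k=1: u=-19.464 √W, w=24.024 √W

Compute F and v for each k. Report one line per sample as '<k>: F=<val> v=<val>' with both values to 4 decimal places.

0: F=6.4352 v=38.0221
1: F=-15.4367 v=6.4232

k=0: u−w=18.1290, u+w=26.9930; √(b/2)=0.3550, √(2b)=0.7099; F=0.3550×18.129=6.4352, v=26.9930/0.7099=38.0221
k=1: u−w=-43.4880, u+w=4.5600; √(b/2)=0.3550, √(2b)=0.7099; F=0.3550×(-43.488)=-15.4367, v=4.5600/0.7099=6.4232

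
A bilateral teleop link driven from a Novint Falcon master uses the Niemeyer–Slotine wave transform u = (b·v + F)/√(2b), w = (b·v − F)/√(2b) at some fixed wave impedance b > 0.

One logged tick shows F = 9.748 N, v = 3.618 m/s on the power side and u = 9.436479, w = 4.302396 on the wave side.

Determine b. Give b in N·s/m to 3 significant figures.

b = 7.21 N·s/m

u + w = 13.738875;  u + w = √(2b)·v, so √(2b) = 13.738875/3.618 = 3.797367.
b = (√(2b))²/2 = 14.419999/2 = 7.209999.
(Check via u − w = 2F/√(2b): u − w = 5.134083, 2F/√(2b) = 5.134083.)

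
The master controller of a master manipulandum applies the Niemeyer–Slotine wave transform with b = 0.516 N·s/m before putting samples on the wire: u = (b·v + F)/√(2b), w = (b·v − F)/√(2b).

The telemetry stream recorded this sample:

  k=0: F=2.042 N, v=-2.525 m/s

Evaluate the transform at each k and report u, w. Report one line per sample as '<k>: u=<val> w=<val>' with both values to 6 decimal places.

k=0: b·v=0.516×(-2.525)=-1.302900; √(2b)=1.015874; u=(-1.302900+2.042)/1.015874=0.727551, w=(-1.302900−2.042)/1.015874=-3.292633

0: u=0.727551 w=-3.292633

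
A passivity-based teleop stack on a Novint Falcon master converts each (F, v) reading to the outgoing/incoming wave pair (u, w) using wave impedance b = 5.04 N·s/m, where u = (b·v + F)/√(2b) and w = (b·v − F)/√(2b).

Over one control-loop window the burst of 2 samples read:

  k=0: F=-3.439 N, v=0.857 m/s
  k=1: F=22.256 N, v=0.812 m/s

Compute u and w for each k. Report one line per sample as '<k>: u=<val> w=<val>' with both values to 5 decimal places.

0: u=0.27726 w=2.44363
1: u=8.29899 w=-5.72097

k=0: b·v=5.04×0.857=4.31928; √(2b)=3.17490; u=(4.31928+(-3.439))/3.17490=0.27726, w=(4.31928−(-3.439))/3.17490=2.44363
k=1: b·v=5.04×0.812=4.09248; √(2b)=3.17490; u=(4.09248+22.256)/3.17490=8.29899, w=(4.09248−22.256)/3.17490=-5.72097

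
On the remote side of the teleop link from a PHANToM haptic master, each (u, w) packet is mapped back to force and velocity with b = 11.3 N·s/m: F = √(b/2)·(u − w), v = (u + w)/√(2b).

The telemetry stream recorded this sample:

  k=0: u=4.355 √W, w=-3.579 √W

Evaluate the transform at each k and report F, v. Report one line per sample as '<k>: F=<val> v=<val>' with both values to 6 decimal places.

k=0: u−w=7.934000, u+w=0.776000; √(b/2)=2.376973, √(2b)=4.753946; F=2.376973×7.934=18.858903, v=0.776000/4.753946=0.163233

0: F=18.858903 v=0.163233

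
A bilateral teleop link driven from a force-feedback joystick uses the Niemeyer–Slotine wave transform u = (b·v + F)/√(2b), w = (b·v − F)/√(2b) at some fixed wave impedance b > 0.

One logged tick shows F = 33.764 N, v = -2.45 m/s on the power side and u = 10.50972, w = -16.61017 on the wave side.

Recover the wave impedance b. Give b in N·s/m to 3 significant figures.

u + w = -6.1005;  u + w = √(2b)·v, so √(2b) = -6.1005/(-2.45) = 2.4900.
b = (√(2b))²/2 = 6.2000/2 = 3.1000.
(Check via u − w = 2F/√(2b): u − w = 27.1199, 2F/√(2b) = 27.1199.)

b = 3.1 N·s/m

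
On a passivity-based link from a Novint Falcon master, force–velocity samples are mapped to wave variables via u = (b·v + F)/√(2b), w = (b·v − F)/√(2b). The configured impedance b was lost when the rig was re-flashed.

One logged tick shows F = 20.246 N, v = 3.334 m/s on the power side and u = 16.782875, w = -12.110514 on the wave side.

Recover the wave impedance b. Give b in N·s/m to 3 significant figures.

b = 0.982 N·s/m

u + w = 4.672361;  u + w = √(2b)·v, so √(2b) = 4.672361/3.334 = 1.401428.
b = (√(2b))²/2 = 1.964000/2 = 0.982000.
(Check via u − w = 2F/√(2b): u − w = 28.893389, 2F/√(2b) = 28.893386.)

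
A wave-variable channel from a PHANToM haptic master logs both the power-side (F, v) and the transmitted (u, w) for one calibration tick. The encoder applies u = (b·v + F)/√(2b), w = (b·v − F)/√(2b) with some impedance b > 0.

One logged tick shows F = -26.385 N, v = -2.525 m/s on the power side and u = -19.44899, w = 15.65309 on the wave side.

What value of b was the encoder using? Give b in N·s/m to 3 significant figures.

u + w = -3.79590;  u + w = √(2b)·v, so √(2b) = -3.79590/(-2.525) = 1.50333.
b = (√(2b))²/2 = 2.25999/2 = 1.13000.
(Check via u − w = 2F/√(2b): u − w = -35.10208, 2F/√(2b) = -35.10215.)

b = 1.13 N·s/m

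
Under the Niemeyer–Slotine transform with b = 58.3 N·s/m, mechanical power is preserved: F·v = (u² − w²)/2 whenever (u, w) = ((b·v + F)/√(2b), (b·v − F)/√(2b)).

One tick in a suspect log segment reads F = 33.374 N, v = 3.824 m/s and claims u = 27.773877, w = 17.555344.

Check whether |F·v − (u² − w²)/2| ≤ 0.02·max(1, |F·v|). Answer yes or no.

no

F·v = 33.374×3.824 = 127.622176 W.
(u² − w²)/2 = (771.388244 − 308.190103)/2 = 231.599070 W.
|Δ| = 103.976894;  2% of max(1, |F·v|) = 2.552444.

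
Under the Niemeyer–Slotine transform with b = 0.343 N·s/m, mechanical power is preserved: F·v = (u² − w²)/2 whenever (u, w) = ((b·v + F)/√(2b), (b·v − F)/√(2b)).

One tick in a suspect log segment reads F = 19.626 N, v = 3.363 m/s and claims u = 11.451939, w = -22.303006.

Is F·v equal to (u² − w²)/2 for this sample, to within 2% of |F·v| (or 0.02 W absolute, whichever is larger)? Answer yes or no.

no

F·v = 19.626×3.363 = 66.002238 W.
(u² − w²)/2 = (131.146907 − 497.424077)/2 = -183.138585 W.
|Δ| = 249.140823;  2% of max(1, |F·v|) = 1.320045.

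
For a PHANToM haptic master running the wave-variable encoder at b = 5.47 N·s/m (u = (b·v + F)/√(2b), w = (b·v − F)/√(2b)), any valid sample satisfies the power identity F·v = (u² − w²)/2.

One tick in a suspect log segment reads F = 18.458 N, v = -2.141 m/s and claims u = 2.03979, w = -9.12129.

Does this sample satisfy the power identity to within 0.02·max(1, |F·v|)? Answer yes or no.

F·v = 18.458×(-2.141) = -39.5186 W.
(u² − w²)/2 = (4.1607 − 83.1979)/2 = -39.5186 W.
|Δ| = 0.0000;  2% of max(1, |F·v|) = 0.7904.

yes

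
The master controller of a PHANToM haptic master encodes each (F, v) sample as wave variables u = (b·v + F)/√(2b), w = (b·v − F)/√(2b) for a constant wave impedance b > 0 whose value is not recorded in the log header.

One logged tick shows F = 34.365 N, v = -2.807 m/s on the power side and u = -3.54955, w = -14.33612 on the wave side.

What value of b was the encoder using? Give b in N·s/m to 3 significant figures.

b = 20.3 N·s/m

u + w = -17.8857;  u + w = √(2b)·v, so √(2b) = -17.8857/(-2.807) = 6.3718.
b = (√(2b))²/2 = 40.6000/2 = 20.3000.
(Check via u − w = 2F/√(2b): u − w = 10.7866, 2F/√(2b) = 10.7866.)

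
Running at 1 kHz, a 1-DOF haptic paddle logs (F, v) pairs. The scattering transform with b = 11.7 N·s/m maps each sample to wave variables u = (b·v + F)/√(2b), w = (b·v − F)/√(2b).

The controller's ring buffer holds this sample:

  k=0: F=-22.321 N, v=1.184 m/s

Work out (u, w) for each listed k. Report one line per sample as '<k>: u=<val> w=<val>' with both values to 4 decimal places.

k=0: b·v=11.7×1.184=13.8528; √(2b)=4.8374; u=(13.8528+(-22.321))/4.8374=-1.7506, w=(13.8528−(-22.321))/4.8374=7.4780

0: u=-1.7506 w=7.4780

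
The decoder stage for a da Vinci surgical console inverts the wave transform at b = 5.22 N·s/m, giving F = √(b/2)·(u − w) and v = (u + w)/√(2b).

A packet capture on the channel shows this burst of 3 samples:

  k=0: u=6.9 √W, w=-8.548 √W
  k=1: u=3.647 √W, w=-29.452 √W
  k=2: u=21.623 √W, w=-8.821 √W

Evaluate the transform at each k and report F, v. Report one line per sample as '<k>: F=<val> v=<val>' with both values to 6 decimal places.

0: F=24.957008 v=-0.510043
1: F=53.473071 v=-7.986447
2: F=49.183787 v=3.962120

k=0: u−w=15.448000, u+w=-1.648000; √(b/2)=1.615549, √(2b)=3.231099; F=1.615549×15.448=24.957008, v=-1.648000/3.231099=-0.510043
k=1: u−w=33.099000, u+w=-25.805000; √(b/2)=1.615549, √(2b)=3.231099; F=1.615549×33.099=53.473071, v=-25.805000/3.231099=-7.986447
k=2: u−w=30.444000, u+w=12.802000; √(b/2)=1.615549, √(2b)=3.231099; F=1.615549×30.444=49.183787, v=12.802000/3.231099=3.962120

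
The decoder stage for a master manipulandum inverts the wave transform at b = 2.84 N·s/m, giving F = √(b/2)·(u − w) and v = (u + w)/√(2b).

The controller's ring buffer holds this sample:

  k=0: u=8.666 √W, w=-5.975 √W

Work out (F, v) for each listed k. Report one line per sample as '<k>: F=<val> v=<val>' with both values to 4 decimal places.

0: F=17.4468 v=1.1291

k=0: u−w=14.6410, u+w=2.6910; √(b/2)=1.1916, √(2b)=2.3833; F=1.1916×14.641=17.4468, v=2.6910/2.3833=1.1291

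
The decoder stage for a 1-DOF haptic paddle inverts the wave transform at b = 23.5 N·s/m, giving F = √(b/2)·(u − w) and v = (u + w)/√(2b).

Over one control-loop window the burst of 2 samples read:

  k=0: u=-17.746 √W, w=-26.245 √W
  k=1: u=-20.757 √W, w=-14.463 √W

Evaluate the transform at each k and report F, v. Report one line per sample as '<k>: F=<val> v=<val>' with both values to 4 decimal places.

k=0: u−w=8.4990, u+w=-43.9910; √(b/2)=3.4278, √(2b)=6.8557; F=3.4278×8.499=29.1331, v=-43.9910/6.8557=-6.4167
k=1: u−w=-6.2940, u+w=-35.2200; √(b/2)=3.4278, √(2b)=6.8557; F=3.4278×(-6.294)=-21.5747, v=-35.2200/6.8557=-5.1374

0: F=29.1331 v=-6.4167
1: F=-21.5747 v=-5.1374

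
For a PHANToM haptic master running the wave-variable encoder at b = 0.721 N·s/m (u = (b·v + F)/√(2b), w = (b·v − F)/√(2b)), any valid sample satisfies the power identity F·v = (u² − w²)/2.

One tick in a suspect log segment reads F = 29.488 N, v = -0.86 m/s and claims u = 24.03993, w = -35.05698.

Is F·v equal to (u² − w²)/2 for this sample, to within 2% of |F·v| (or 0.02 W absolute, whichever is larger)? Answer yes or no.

no

F·v = 29.488×(-0.86) = -25.3597 W.
(u² − w²)/2 = (577.9182 − 1228.9918)/2 = -325.5368 W.
|Δ| = 300.1771;  2% of max(1, |F·v|) = 0.5072.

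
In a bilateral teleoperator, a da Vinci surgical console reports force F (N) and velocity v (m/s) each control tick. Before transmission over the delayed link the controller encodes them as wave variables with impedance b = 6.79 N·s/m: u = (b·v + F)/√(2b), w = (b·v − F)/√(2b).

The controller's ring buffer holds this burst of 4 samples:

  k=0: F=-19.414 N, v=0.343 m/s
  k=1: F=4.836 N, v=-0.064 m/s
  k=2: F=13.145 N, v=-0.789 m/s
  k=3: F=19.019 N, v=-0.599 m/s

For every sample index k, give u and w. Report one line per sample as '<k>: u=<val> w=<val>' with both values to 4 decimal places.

k=0: b·v=6.79×0.343=2.3290; √(2b)=3.6851; u=(2.3290+(-19.414))/3.6851=-4.6362, w=(2.3290−(-19.414))/3.6851=5.9002
k=1: b·v=6.79×(-0.064)=-0.4346; √(2b)=3.6851; u=(-0.4346+4.836)/3.6851=1.1944, w=(-0.4346−4.836)/3.6851=-1.4302
k=2: b·v=6.79×(-0.789)=-5.3573; √(2b)=3.6851; u=(-5.3573+13.145)/3.6851=2.1133, w=(-5.3573−13.145)/3.6851=-5.0208
k=3: b·v=6.79×(-0.599)=-4.0672; √(2b)=3.6851; u=(-4.0672+19.019)/3.6851=4.0574, w=(-4.0672−19.019)/3.6851=-6.2647

0: u=-4.6362 w=5.9002
1: u=1.1944 w=-1.4302
2: u=2.1133 w=-5.0208
3: u=4.0574 w=-6.2647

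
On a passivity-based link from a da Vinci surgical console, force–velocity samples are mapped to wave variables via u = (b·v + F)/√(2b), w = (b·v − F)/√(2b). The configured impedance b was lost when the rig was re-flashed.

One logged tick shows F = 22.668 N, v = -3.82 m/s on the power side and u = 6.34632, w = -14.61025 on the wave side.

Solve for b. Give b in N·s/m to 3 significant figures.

u + w = -8.2639;  u + w = √(2b)·v, so √(2b) = -8.2639/(-3.82) = 2.1633.
b = (√(2b))²/2 = 4.6800/2 = 2.3400.
(Check via u − w = 2F/√(2b): u − w = 20.9566, 2F/√(2b) = 20.9566.)

b = 2.34 N·s/m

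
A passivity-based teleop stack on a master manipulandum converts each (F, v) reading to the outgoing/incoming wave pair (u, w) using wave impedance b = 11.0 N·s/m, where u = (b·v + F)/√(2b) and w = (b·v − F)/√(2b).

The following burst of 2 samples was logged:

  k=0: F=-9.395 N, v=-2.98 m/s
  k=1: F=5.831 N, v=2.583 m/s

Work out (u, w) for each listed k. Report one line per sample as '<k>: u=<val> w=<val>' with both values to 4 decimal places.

0: u=-8.9917 w=-4.9857
1: u=7.3008 w=4.8145

k=0: b·v=11.0×(-2.98)=-32.7800; √(2b)=4.6904; u=(-32.7800+(-9.395))/4.6904=-8.9917, w=(-32.7800−(-9.395))/4.6904=-4.9857
k=1: b·v=11.0×2.583=28.4130; √(2b)=4.6904; u=(28.4130+5.831)/4.6904=7.3008, w=(28.4130−5.831)/4.6904=4.8145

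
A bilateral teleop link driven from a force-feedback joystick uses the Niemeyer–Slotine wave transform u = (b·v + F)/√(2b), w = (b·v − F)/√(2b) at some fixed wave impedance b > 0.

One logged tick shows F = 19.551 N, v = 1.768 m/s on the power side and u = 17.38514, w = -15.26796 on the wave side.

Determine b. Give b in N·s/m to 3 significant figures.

u + w = 2.1172;  u + w = √(2b)·v, so √(2b) = 2.1172/1.768 = 1.1975.
b = (√(2b))²/2 = 1.4340/2 = 0.7170.
(Check via u − w = 2F/√(2b): u − w = 32.6531, 2F/√(2b) = 32.6530.)

b = 0.717 N·s/m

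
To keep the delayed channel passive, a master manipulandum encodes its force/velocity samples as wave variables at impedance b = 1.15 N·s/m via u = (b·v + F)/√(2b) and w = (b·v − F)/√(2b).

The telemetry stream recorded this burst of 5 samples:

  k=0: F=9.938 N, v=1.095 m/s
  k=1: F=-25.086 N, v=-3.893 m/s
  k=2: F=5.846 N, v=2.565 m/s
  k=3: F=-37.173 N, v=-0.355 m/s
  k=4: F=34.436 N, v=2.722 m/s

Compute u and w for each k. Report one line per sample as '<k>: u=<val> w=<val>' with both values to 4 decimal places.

0: u=7.3832 w=-5.7226
1: u=-19.4932 w=13.5892
2: u=5.7997 w=-1.9097
3: u=-24.7803 w=24.2420
4: u=24.7705 w=-20.6424

k=0: b·v=1.15×1.095=1.2592; √(2b)=1.5166; u=(1.2592+9.938)/1.5166=7.3832, w=(1.2592−9.938)/1.5166=-5.7226
k=1: b·v=1.15×(-3.893)=-4.4769; √(2b)=1.5166; u=(-4.4769+(-25.086))/1.5166=-19.4932, w=(-4.4769−(-25.086))/1.5166=13.5892
k=2: b·v=1.15×2.565=2.9497; √(2b)=1.5166; u=(2.9497+5.846)/1.5166=5.7997, w=(2.9497−5.846)/1.5166=-1.9097
k=3: b·v=1.15×(-0.355)=-0.4082; √(2b)=1.5166; u=(-0.4082+(-37.173))/1.5166=-24.7803, w=(-0.4082−(-37.173))/1.5166=24.2420
k=4: b·v=1.15×2.722=3.1303; √(2b)=1.5166; u=(3.1303+34.436)/1.5166=24.7705, w=(3.1303−34.436)/1.5166=-20.6424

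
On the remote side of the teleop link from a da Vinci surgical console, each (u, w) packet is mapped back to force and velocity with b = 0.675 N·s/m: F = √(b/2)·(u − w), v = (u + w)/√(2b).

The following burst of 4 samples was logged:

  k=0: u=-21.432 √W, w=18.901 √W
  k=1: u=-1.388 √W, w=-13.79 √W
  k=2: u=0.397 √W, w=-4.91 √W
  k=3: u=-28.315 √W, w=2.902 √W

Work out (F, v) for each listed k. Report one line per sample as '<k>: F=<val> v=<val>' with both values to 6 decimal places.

k=0: u−w=-40.333000, u+w=-2.531000; √(b/2)=0.580948, √(2b)=1.161895; F=0.580948×(-40.333)=-23.431356, v=-2.531000/1.161895=-2.178338
k=1: u−w=12.402000, u+w=-15.178000; √(b/2)=0.580948, √(2b)=1.161895; F=0.580948×12.402=7.204911, v=-15.178000/1.161895=-13.063142
k=2: u−w=5.307000, u+w=-4.513000; √(b/2)=0.580948, √(2b)=1.161895; F=0.580948×5.307=3.083088, v=-4.513000/1.161895=-3.884172
k=3: u−w=-31.217000, u+w=-25.413000; √(b/2)=0.580948, √(2b)=1.161895; F=0.580948×(-31.217)=-18.135438, v=-25.413000/1.161895=-21.872028

0: F=-23.431356 v=-2.178338
1: F=7.204911 v=-13.063142
2: F=3.083088 v=-3.884172
3: F=-18.135438 v=-21.872028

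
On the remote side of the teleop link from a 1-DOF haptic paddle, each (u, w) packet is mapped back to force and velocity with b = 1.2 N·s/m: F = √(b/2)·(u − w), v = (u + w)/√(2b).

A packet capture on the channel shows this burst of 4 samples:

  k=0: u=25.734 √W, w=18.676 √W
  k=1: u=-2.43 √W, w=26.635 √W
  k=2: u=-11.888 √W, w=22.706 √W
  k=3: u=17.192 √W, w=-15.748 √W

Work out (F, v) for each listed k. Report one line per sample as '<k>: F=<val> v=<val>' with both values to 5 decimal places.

0: F=5.46710 v=28.66653
1: F=-22.51365 v=15.62426
2: F=-26.79640 v=6.98299
3: F=25.51521 v=0.93210

k=0: u−w=7.05800, u+w=44.41000; √(b/2)=0.77460, √(2b)=1.54919; F=0.77460×7.058=5.46710, v=44.41000/1.54919=28.66653
k=1: u−w=-29.06500, u+w=24.20500; √(b/2)=0.77460, √(2b)=1.54919; F=0.77460×(-29.065)=-22.51365, v=24.20500/1.54919=15.62426
k=2: u−w=-34.59400, u+w=10.81800; √(b/2)=0.77460, √(2b)=1.54919; F=0.77460×(-34.594)=-26.79640, v=10.81800/1.54919=6.98299
k=3: u−w=32.94000, u+w=1.44400; √(b/2)=0.77460, √(2b)=1.54919; F=0.77460×32.94=25.51521, v=1.44400/1.54919=0.93210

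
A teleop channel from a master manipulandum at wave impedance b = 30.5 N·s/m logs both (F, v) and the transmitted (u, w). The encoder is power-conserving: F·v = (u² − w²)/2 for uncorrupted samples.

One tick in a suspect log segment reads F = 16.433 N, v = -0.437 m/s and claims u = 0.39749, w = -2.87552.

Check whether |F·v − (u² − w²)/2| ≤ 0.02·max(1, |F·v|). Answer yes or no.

F·v = 16.433×(-0.437) = -7.18122 W.
(u² − w²)/2 = (0.15800 − 8.26862)/2 = -4.05531 W.
|Δ| = 3.12591;  2% of max(1, |F·v|) = 0.14362.

no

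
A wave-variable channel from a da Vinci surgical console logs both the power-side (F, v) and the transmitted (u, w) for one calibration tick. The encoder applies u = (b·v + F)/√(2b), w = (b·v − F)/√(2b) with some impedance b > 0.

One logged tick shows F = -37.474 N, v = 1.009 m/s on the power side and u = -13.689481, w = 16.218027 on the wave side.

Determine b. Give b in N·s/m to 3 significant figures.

u + w = 2.528546;  u + w = √(2b)·v, so √(2b) = 2.528546/1.009 = 2.505992.
b = (√(2b))²/2 = 6.279996/2 = 3.139998.
(Check via u − w = 2F/√(2b): u − w = -29.907508, 2F/√(2b) = -29.907517.)

b = 3.14 N·s/m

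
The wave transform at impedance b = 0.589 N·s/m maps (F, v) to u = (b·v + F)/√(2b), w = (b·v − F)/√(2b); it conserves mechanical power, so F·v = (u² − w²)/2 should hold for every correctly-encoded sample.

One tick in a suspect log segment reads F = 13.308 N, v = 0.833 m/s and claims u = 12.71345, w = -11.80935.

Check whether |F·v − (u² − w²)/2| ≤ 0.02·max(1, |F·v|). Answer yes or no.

F·v = 13.308×0.833 = 11.08556 W.
(u² − w²)/2 = (161.63181 − 139.46075)/2 = 11.08553 W.
|Δ| = 0.00003;  2% of max(1, |F·v|) = 0.22171.

yes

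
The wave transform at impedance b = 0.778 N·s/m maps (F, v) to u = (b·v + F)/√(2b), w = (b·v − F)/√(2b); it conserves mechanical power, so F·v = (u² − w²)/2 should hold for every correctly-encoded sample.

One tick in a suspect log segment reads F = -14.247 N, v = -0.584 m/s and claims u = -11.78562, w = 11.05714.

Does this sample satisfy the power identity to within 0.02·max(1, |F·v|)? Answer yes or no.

F·v = (-14.247)×(-0.584) = 8.32025 W.
(u² − w²)/2 = (138.90084 − 122.26034)/2 = 8.32025 W.
|Δ| = 0.00000;  2% of max(1, |F·v|) = 0.16640.

yes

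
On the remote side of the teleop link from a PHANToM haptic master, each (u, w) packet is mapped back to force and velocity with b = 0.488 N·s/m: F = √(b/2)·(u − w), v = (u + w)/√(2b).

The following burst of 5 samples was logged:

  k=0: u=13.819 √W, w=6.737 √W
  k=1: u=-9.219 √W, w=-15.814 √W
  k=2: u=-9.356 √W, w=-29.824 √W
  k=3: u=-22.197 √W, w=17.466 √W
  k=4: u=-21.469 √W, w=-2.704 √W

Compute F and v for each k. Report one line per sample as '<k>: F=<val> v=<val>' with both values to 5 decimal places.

k=0: u−w=7.08200, u+w=20.55600; √(b/2)=0.49396, √(2b)=0.98793; F=0.49396×7.082=3.49825, v=20.55600/0.98793=20.80720
k=1: u−w=6.59500, u+w=-25.03300; √(b/2)=0.49396, √(2b)=0.98793; F=0.49396×6.595=3.25769, v=-25.03300/0.98793=-25.33891
k=2: u−w=20.46800, u+w=-39.18000; √(b/2)=0.49396, √(2b)=0.98793; F=0.49396×20.468=10.11045, v=-39.18000/0.98793=-39.65880
k=3: u−w=-39.66300, u+w=-4.73100; √(b/2)=0.49396, √(2b)=0.98793; F=0.49396×(-39.663)=-19.59208, v=-4.73100/0.98793=-4.78881
k=4: u−w=-18.76500, u+w=-24.17300; √(b/2)=0.49396, √(2b)=0.98793; F=0.49396×(-18.765)=-9.26923, v=-24.17300/0.98793=-24.46840

0: F=3.49825 v=20.80720
1: F=3.25769 v=-25.33891
2: F=10.11045 v=-39.65880
3: F=-19.59208 v=-4.78881
4: F=-9.26923 v=-24.46840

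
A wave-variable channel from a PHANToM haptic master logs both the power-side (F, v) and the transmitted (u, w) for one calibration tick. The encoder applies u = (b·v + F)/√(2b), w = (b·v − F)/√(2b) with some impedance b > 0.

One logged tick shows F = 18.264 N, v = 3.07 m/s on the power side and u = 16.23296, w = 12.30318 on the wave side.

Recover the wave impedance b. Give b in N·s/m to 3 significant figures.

u + w = 28.53614;  u + w = √(2b)·v, so √(2b) = 28.53614/3.07 = 9.29516.
b = (√(2b))²/2 = 86.39999/2 = 43.20000.
(Check via u − w = 2F/√(2b): u − w = 3.92978, 2F/√(2b) = 3.92979.)

b = 43.2 N·s/m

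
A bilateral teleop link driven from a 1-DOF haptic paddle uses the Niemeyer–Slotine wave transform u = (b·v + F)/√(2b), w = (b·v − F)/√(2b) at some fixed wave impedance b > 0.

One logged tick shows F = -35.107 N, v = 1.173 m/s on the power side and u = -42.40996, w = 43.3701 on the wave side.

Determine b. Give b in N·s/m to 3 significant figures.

b = 0.335 N·s/m

u + w = 0.96014;  u + w = √(2b)·v, so √(2b) = 0.96014/1.173 = 0.81853.
b = (√(2b))²/2 = 0.67000/2 = 0.33500.
(Check via u − w = 2F/√(2b): u − w = -85.78006, 2F/√(2b) = -85.78022.)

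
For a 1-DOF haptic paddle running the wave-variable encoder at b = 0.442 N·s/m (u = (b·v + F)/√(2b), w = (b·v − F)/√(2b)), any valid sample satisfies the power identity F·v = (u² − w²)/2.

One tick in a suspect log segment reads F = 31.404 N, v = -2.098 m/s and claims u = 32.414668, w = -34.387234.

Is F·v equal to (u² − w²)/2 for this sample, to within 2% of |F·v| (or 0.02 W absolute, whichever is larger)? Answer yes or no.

F·v = 31.404×(-2.098) = -65.885592 W.
(u² − w²)/2 = (1050.710702 − 1182.481862)/2 = -65.885580 W.
|Δ| = 0.000012;  2% of max(1, |F·v|) = 1.317712.

yes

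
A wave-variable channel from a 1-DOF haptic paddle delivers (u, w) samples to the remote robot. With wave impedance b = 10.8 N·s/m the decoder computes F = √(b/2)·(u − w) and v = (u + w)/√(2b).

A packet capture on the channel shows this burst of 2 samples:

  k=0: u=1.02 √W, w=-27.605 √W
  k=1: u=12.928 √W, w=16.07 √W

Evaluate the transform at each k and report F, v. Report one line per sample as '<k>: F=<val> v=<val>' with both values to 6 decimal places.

0: F=66.518489 v=-5.720181
1: F=-7.301348 v=6.239376

k=0: u−w=28.625000, u+w=-26.585000; √(b/2)=2.323790, √(2b)=4.647580; F=2.323790×28.625=66.518489, v=-26.585000/4.647580=-5.720181
k=1: u−w=-3.142000, u+w=28.998000; √(b/2)=2.323790, √(2b)=4.647580; F=2.323790×(-3.142)=-7.301348, v=28.998000/4.647580=6.239376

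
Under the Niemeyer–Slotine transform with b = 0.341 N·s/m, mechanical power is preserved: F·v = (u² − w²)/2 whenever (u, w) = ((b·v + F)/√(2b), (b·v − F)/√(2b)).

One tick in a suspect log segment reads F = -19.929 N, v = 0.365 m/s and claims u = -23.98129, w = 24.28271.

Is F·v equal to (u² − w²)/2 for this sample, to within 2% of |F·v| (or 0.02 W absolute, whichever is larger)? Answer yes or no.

F·v = (-19.929)×0.365 = -7.27408 W.
(u² − w²)/2 = (575.10227 − 589.65000)/2 = -7.27387 W.
|Δ| = 0.00022;  2% of max(1, |F·v|) = 0.14548.

yes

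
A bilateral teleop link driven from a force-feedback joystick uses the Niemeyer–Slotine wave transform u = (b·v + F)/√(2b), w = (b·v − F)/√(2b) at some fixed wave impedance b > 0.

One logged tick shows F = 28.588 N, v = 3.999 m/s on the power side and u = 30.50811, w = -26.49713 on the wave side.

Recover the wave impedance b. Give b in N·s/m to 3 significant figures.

b = 0.503 N·s/m

u + w = 4.0110;  u + w = √(2b)·v, so √(2b) = 4.0110/3.999 = 1.0030.
b = (√(2b))²/2 = 1.0060/2 = 0.5030.
(Check via u − w = 2F/√(2b): u − w = 57.0052, 2F/√(2b) = 57.0052.)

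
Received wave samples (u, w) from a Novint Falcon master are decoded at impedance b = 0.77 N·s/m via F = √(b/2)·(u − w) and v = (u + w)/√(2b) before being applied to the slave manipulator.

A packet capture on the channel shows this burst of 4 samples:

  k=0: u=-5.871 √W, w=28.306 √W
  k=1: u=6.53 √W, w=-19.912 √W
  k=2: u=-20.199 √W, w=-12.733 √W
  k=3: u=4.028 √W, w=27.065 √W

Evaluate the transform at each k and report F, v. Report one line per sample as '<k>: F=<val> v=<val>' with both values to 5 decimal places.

k=0: u−w=-34.17700, u+w=22.43500; √(b/2)=0.62048, √(2b)=1.24097; F=0.62048×(-34.177)=-21.20627, v=22.43500/1.24097=18.07864
k=1: u−w=26.44200, u+w=-13.38200; √(b/2)=0.62048, √(2b)=1.24097; F=0.62048×26.442=16.40683, v=-13.38200/1.24097=-10.78352
k=2: u−w=-7.46600, u+w=-32.93200; √(b/2)=0.62048, √(2b)=1.24097; F=0.62048×(-7.466)=-4.63253, v=-32.93200/1.24097=-26.53736
k=3: u−w=-23.03700, u+w=31.09300; √(b/2)=0.62048, √(2b)=1.24097; F=0.62048×(-23.037)=-14.29408, v=31.09300/1.24097=25.05545

0: F=-21.20627 v=18.07864
1: F=16.40683 v=-10.78352
2: F=-4.63253 v=-26.53736
3: F=-14.29408 v=25.05545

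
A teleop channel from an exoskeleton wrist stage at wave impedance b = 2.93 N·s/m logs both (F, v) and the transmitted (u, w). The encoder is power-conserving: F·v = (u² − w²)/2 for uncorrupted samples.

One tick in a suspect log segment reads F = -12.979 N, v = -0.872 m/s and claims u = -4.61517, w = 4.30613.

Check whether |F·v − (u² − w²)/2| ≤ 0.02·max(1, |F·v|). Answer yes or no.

no

F·v = (-12.979)×(-0.872) = 11.31769 W.
(u² − w²)/2 = (21.29979 − 18.54276)/2 = 1.37852 W.
|Δ| = 9.93917;  2% of max(1, |F·v|) = 0.22635.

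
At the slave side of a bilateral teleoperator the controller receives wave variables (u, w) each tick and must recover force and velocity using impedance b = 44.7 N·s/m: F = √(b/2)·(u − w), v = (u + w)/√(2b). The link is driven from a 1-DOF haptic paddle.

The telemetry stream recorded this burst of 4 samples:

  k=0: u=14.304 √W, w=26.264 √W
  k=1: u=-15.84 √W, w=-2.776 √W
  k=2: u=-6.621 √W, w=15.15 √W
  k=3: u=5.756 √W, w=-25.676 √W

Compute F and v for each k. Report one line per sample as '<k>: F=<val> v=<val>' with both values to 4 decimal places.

k=0: u−w=-11.9600, u+w=40.5680; √(b/2)=4.7276, √(2b)=9.4552; F=4.7276×(-11.96)=-56.5418, v=40.5680/9.4552=4.2906
k=1: u−w=-13.0640, u+w=-18.6160; √(b/2)=4.7276, √(2b)=9.4552; F=4.7276×(-13.064)=-61.7611, v=-18.6160/9.4552=-1.9689
k=2: u−w=-21.7710, u+w=8.5290; √(b/2)=4.7276, √(2b)=9.4552; F=4.7276×(-21.771)=-102.9241, v=8.5290/9.4552=0.9020
k=3: u−w=31.4320, u+w=-19.9200; √(b/2)=4.7276, √(2b)=9.4552; F=4.7276×31.432=148.5973, v=-19.9200/9.4552=-2.1068

0: F=-56.5418 v=4.2906
1: F=-61.7611 v=-1.9689
2: F=-102.9241 v=0.9020
3: F=148.5973 v=-2.1068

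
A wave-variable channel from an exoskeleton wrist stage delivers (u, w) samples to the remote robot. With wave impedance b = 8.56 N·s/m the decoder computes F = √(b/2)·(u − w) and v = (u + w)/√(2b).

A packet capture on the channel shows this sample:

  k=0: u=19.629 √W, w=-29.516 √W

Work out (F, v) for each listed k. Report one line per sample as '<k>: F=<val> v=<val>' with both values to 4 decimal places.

0: F=101.6720 v=-2.3895

k=0: u−w=49.1450, u+w=-9.8870; √(b/2)=2.0688, √(2b)=4.1376; F=2.0688×49.145=101.6720, v=-9.8870/4.1376=-2.3895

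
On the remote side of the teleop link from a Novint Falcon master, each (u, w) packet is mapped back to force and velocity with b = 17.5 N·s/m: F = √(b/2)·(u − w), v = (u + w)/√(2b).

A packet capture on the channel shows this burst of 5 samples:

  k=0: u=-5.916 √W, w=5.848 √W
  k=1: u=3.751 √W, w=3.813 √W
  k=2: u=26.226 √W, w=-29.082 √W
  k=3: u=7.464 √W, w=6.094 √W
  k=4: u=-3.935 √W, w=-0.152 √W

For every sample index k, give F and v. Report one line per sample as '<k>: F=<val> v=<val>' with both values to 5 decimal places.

0: F=-34.79838 v=-0.01149
1: F=-0.18340 v=1.27855
2: F=163.60327 v=-0.48275
3: F=4.05251 v=2.29172
4: F=-11.19026 v=-0.69083

k=0: u−w=-11.76400, u+w=-0.06800; √(b/2)=2.95804, √(2b)=5.91608; F=2.95804×(-11.764)=-34.79838, v=-0.06800/5.91608=-0.01149
k=1: u−w=-0.06200, u+w=7.56400; √(b/2)=2.95804, √(2b)=5.91608; F=2.95804×(-0.062)=-0.18340, v=7.56400/5.91608=1.27855
k=2: u−w=55.30800, u+w=-2.85600; √(b/2)=2.95804, √(2b)=5.91608; F=2.95804×55.308=163.60327, v=-2.85600/5.91608=-0.48275
k=3: u−w=1.37000, u+w=13.55800; √(b/2)=2.95804, √(2b)=5.91608; F=2.95804×1.37=4.05251, v=13.55800/5.91608=2.29172
k=4: u−w=-3.78300, u+w=-4.08700; √(b/2)=2.95804, √(2b)=5.91608; F=2.95804×(-3.783)=-11.19026, v=-4.08700/5.91608=-0.69083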